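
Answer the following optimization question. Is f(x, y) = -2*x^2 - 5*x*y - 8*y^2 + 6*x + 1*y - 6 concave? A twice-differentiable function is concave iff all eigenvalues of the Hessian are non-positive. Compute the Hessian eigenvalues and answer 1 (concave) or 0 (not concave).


The Hessian of f(x,y) = -2*x^2 - 5*x*y - 8*y^2 + 6*x + 1*y - 6 is:
H = [[-4, -5], [-5, -16]]
Trace = -4 - 16 = -20
Determinant = -4*-16 - (-5)^2 = 39
Discriminant = (-20)^2 - 4*39 = 244.0
Eigenvalues: lambda_1 = -17.8102, lambda_2 = -2.1898
The function is concave.

1


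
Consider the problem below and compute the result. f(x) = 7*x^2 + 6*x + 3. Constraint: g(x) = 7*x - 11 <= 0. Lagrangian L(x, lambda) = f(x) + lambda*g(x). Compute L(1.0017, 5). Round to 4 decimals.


Step 1: Evaluate f(x).
f(1.0017) = 7*1.0017^2 + 6*1.0017 + 3 = 16.034
Step 2: Evaluate g(x).
g(1.0017) = 7*1.0017 - 11 = -3.9881
Step 3: Compute Lagrangian.
L = 16.034 + 5*-3.9881 = -3.9065


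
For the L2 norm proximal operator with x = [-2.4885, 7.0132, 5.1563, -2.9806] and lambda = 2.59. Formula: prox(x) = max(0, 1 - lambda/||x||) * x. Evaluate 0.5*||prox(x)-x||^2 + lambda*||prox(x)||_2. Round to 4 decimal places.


Step 1: Compute ||x||.
||x|| = 9.5315
Step 2: Compute scaling factor.
scale = max(0, 1 - 2.59/9.5315) = 0.7283
Step 3: prox(x) = [-1.8123, 5.1075, 3.7552, -2.1707]
||prox(x)|| = 6.9415
Step 4: Proximal objective.
0.5*||prox-x||^2 = 3.3541
lambda*||prox|| = 17.9785
Total = 21.3325


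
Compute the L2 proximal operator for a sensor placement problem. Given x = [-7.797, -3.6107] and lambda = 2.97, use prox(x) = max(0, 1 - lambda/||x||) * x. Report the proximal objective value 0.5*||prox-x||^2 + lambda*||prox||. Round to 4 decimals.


Step 1: Compute ||x||.
||x|| = 8.5925
Step 2: Compute scaling factor.
scale = max(0, 1 - 2.97/8.5925) = 0.6543
Step 3: prox(x) = [-5.102, -2.3627]
||prox(x)|| = 5.6225
Step 4: Proximal objective.
0.5*||prox-x||^2 = 4.4105
lambda*||prox|| = 16.6988
Total = 21.1092


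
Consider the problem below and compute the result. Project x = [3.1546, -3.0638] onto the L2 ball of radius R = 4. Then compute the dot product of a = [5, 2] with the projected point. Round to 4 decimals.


Step 1: Compute ||x|| (intermediates to 6 decimals).
||x|| = sqrt(3.1546^2 + (-3.0638)^2) = 4.397542
Step 2: Project.
Since ||x|| > R, scale = R/||x|| = 4/4.397542 = 0.909599, proj(x) = scale * x
proj(x) = [2.869421, -2.786829]
Step 3: Dot product.
a^T * proj(x) = 5*2.869421 + 2*(-2.786829) = 8.7734


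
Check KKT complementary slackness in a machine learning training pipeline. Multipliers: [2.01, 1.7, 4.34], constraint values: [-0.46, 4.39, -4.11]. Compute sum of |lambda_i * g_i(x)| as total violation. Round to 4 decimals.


KKT complementary slackness check:
lambda_1 * g_1 = 2.01 * -0.46 = -0.9246
lambda_2 * g_2 = 1.7 * 4.39 = 7.463
lambda_3 * g_3 = 4.34 * -4.11 = -17.8374
Total violation = 0.9246 + 7.463 + 17.8374 = 26.225


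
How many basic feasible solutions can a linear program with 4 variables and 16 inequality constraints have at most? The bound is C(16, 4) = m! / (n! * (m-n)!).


Each vertex corresponds to some choice of n active constraints out of m, so the number of vertices is at most C(m, n) = m! / (n!(m-n)!).
m = 16, n = 4
Numerator: 16 * 15 * 14 * 13
Denominator: 4! = 24
C(16, 4) = 1820


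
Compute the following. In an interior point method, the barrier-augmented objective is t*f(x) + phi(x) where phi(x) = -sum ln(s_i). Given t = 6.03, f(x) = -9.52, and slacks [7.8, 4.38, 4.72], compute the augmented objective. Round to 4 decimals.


Step 1: Compute log-barrier.
ln values: [2.0541, 1.477, 1.5518]
phi = -(2.0541 + 1.477 + 1.5518) = -5.083
Step 2: Compute augmented objective.
t*f(x) = 6.03*-9.52 = -57.4056
Total = -57.4056 - 5.083 = -62.4886


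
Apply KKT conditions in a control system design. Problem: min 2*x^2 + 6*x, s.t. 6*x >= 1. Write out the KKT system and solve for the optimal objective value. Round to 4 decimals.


Step 1: Try lambda = 0 (constraint inactive).
x_unc = -6/(2*2) = -1.5
Check: 6*-1.5 = -9.0 < 1 -- violated!
Step 2: Constraint must be active: 6*x = 1
x* = 1/6 = 0.1667 (rounded; the exact value 1/6 is used below)
lambda = (2*2*(1/6) + 6)/6 = 1.1111
Step 3: Compute optimal value.
f(x*) = 2*(1/6)^2 + 6*(1/6) = 1.0556


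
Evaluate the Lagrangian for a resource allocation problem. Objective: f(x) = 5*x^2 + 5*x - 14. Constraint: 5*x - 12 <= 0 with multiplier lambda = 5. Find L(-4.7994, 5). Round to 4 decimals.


Step 1: Evaluate f(x).
f(-4.7994) = 5*(-4.7994)^2 + 5*(-4.7994) - 14 = 77.1742
Step 2: Evaluate g(x).
g(-4.7994) = 5*-4.7994 - 12 = -35.997
Step 3: Compute Lagrangian.
L = 77.1742 + 5*-35.997 = -102.8108


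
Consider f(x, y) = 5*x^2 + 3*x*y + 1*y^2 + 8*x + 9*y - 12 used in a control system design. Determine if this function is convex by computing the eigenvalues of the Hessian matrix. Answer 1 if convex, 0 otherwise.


The Hessian of f(x,y) = 5*x^2 + 3*x*y + 1*y^2 + 8*x + 9*y - 12 is:
H = [[10, 3], [3, 2]]
Trace = 10 + 2 = 12
Determinant = 10*2 - (3)^2 = 11
Discriminant = (12)^2 - 4*11 = 100.0
Eigenvalues: lambda_1 = 1.0, lambda_2 = 11.0
The function is convex.

1


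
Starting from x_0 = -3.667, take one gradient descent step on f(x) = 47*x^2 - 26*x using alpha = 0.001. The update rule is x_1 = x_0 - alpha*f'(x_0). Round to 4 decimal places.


We compute the gradient at x_0 and apply the update.
f'(x) = 94*x - 26
f'(-3.667) = 94*-3.667 - 26 = -370.698
x_1 = -3.667 - 0.001*-370.698 = -3.2963


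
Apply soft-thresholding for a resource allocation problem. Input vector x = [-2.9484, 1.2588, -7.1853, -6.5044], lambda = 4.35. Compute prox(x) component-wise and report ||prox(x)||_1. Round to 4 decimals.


Soft-thresholding with lambda = 4.35:
prox(-2.9484) = sign(-2.9484)*max(|-2.9484| - 4.35, 0) = 0.0
prox(1.2588) = sign(1.2588)*max(|1.2588| - 4.35, 0) = 0.0
prox(-7.1853) = sign(-7.1853)*max(|-7.1853| - 4.35, 0) = -2.8353
prox(-6.5044) = sign(-6.5044)*max(|-6.5044| - 4.35, 0) = -2.1544
prox(x) = [0.0, 0.0, -2.8353, -2.1544]
||prox(x)||_1 = 0.0 + 0.0 + 2.8353 + 2.1544 = 4.9897


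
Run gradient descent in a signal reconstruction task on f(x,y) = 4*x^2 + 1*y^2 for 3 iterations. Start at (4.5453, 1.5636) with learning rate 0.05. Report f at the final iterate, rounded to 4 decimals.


Gradient descent on f(x,y) = 4*x^2 + 1*y^2.
Starting point: (4.5453, 1.5636), alpha = 0.05
Step 1: grad_x = 2*4*4.5453 = 36.3624, grad_y = 2*1*1.5636 = 3.1272
  x_1 = 4.5453 - 0.05*36.3624 = 2.7272
  y_1 = 1.5636 - 0.05*3.1272 = 1.4072
Step 2: grad_x = 2*4*2.7272 = 21.8174, grad_y = 2*1*1.4072 = 2.8145
  x_2 = 2.7272 - 0.05*21.8174 = 1.6363
  y_2 = 1.4072 - 0.05*2.8145 = 1.2665
Step 3: grad_x = 2*4*1.6363 = 13.0905, grad_y = 2*1*1.2665 = 2.533
  x_3 = 1.6363 - 0.05*13.0905 = 0.9818
  y_3 = 1.2665 - 0.05*2.533 = 1.1399
f(0.9818, 1.1399) = 4*0.9818^2 + 1*1.1399^2 = 5.1549


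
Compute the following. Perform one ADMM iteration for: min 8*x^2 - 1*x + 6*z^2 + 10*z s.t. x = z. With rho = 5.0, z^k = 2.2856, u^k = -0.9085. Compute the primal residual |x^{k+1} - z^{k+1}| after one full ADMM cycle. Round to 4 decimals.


ADMM iteration with rho = 5.0, z^k = 2.2856, u^k = -0.9085
Step 1: x-update.
Minimize 8*x^2 - 1*x + (5.0/2)*(x - 2.2856 - 0.9085)^2
FOC: (2*8 + 5.0)*x = 1 + 5.0*(2.2856 + 0.9085)
x^{k+1} = 0.8081
Step 2: z-update.
Minimize 6*z^2 + 10*z + (5.0/2)*(0.8081 - z - 0.9085)^2
FOC: (2*6 + 5.0)*z = -10 + 5.0*(0.8081 - 0.9085)
z^{k+1} = -0.6178
Step 3: u-update.
u^{k+1} = -0.9085 + 0.8081 + 0.6178 = 0.5174
Step 4: Primal residual = |0.8081 + 0.6178| = 1.4259


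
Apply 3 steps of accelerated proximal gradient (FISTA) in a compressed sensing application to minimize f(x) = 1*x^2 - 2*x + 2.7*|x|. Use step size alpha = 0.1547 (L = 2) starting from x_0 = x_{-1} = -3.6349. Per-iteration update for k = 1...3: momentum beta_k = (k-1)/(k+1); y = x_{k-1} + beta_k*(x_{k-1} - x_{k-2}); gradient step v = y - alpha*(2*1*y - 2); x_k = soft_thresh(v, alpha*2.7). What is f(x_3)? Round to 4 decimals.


FISTA on f(x) = 1*x^2 - 2*x + 2.7*|x|
L = 2, alpha = 0.1547
Iteration 1: beta = 0.0, y = -3.6349 + 0.0*(-3.6349 + 3.6349) = -3.6349
  grad(y) = -9.2698, v = y - alpha*grad = -2.2009
  prox(v) = soft_thresh(-2.2009, 0.4177) = -1.7832
Iteration 2: beta = 0.3333, y = -1.7832 + 0.3333*(-1.7832 + 3.6349) = -1.1659
  grad(y) = -4.3319, v = y - alpha*grad = -0.4958
  prox(v) = soft_thresh(-0.4958, 0.4177) = -0.0781
Iteration 3: beta = 0.5, y = -0.0781 + 0.5*(-0.0781 + 1.7832) = 0.7744
  grad(y) = -0.4511, v = y - alpha*grad = 0.8442
  prox(v) = soft_thresh(0.8442, 0.4177) = 0.4265
f(x_3) = 1*0.4265^2 - 2*0.4265 + 2.7*|0.4265| = 0.4805


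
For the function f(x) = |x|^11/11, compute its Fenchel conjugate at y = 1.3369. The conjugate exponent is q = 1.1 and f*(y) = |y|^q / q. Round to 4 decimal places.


The conjugate exponent q satisfies 1/p + 1/q = 1.
p = 11, so q = 11/(11 - 1) = 1.1
|y|^q = 1.3369^1.1 = 1.3763
f*(1.3369) = 1.3763 / 1.1 = 1.2512


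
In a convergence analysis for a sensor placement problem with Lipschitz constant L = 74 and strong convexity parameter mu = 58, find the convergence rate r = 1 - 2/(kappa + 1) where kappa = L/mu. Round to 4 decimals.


Step 1: Compute the condition number.
kappa = L/mu = 74/58 = 1.2759
Step 2: Compute the convergence rate.
r = 1 - 2/(kappa + 1) = 1 - 2*mu/(L + mu) = (L - mu)/(L + mu) = 16/132 = 0.1212


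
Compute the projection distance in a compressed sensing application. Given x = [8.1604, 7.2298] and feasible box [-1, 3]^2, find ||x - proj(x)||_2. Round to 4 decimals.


Project each component onto [-1, 3].
clip(8.1604) = 3.0, clip(7.2298) = 3.0
Projection = [3.0, 3.0]
Squared diffs: [26.6297, 17.8912]
Distance = sqrt(44.5209) = 6.6724


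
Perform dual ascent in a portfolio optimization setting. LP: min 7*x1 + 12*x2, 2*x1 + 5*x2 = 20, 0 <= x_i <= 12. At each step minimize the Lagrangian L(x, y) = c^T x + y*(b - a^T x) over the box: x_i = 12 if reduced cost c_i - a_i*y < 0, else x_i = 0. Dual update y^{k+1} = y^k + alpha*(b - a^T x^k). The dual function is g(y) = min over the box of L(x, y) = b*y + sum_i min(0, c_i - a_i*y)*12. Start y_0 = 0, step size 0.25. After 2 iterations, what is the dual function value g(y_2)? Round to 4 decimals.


Dual ascent for LP: min 7*x1 + 12*x2, 2*x1 + 5*x2 = 20, 0 <= x_i <= 12
Step 1: y^k = 0.0, reduced costs: (7.0, 12.0)
  x^k = (0.0, 0.0), subgradient = b - a^T x = 20.0
  y^{k+1} = 0.0 + 0.25*20.0 = 5.0
Step 2: y^k = 5.0, reduced costs: (-3.0, -13.0)
  x^k = (12.0, 12.0), subgradient = b - a^T x = -64.0
  y^{k+1} = 5.0 + 0.25*-64.0 = -11.0
Dual objective at y_2 = -11.0: reduced costs (29.0, 67.0), box minimizer x = (0.0, 0.0)
g(y_2) = b*y + (c1 - a1*y)*x1 + (c2 - a2*y)*x2 = 20*(-11.0) + 29.0*0.0 + 67.0*0.0 = -220.0 + 0.0 + 0.0 = -220.0


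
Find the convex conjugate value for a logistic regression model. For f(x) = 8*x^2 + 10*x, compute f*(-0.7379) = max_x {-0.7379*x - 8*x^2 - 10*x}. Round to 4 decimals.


f*(y) = sup_x {y*x - a*x^2 - b*x} = sup_x {(y-b)*x - a*x^2}
FOC: (y - b) - 2a*x = 0 => x* = (y - b)/(2a)
x* = (-0.7379 - 10)/(2*8) = -0.6711
f*(-0.7379) = (y-b)^2/(4a) = (-0.7379 - 10)^2/(4*8)
= 115.3025/32 = 3.6032


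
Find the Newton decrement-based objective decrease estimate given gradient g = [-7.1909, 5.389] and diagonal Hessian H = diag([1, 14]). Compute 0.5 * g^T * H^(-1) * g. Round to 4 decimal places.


Step 1: H is diagonal, so H^(-1) * g = [-7.1909, 0.3849].
Step 2: g^T H^(-1) g = sum_i g_i^2 / H_ii
  = (-7.1909)^2/1 + (5.389)^2/14
  = 51.709 + 2.0744 = 53.7834
Step 3: Objective decrease = 0.5 * g^T H^(-1) g = 26.8917


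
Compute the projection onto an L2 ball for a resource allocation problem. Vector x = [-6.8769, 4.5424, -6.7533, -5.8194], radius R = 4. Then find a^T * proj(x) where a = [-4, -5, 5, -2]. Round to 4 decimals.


Step 1: Compute ||x|| (intermediates to 6 decimals).
||x|| = sqrt((-6.8769)^2 + 4.5424^2 + (-6.7533)^2 + (-5.8194)^2) = 12.140743
Step 2: Project.
Since ||x|| > R, scale = R/||x|| = 4/12.140743 = 0.329469, proj(x) = scale * x
proj(x) = [-2.265725, 1.49658, -2.225003, -1.917312]
Step 3: Dot product.
a^T * proj(x) = -4*(-2.265725) - 5*1.49658 + 5*(-2.225003) - 2*(-1.917312) = -5.7104


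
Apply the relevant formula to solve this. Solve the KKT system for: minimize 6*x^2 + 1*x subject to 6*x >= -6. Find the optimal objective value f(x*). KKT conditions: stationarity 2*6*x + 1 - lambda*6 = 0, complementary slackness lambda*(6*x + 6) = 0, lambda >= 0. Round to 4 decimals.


Step 1: Try lambda = 0 (constraint inactive).
Stationarity: 2*6*x + 1 = 0
x* = -1/(2*6) = -1/12 = -0.0833 (rounded; the exact value -1/12 is used below)
Check constraint: 6*-0.0833 = -0.4998 >= -6 -- satisfied.
Step 2: Compute optimal value.
f(x*) = 6*(-1/12)^2 + 1*(-1/12) = -0.0417


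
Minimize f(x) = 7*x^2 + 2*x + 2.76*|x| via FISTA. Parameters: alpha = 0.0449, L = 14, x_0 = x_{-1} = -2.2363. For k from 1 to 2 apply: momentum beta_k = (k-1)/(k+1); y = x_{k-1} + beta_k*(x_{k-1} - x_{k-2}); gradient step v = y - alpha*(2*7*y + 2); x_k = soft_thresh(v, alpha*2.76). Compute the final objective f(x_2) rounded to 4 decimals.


FISTA on f(x) = 7*x^2 + 2*x + 2.76*|x|
L = 14, alpha = 0.0449
Iteration 1: beta = 0.0, y = -2.2363 + 0.0*(-2.2363 + 2.2363) = -2.2363
  grad(y) = -29.3082, v = y - alpha*grad = -0.9204
  prox(v) = soft_thresh(-0.9204, 0.1239) = -0.7964
Iteration 2: beta = 0.3333, y = -0.7964 + 0.3333*(-0.7964 + 2.2363) = -0.3165
  grad(y) = -2.4308, v = y - alpha*grad = -0.2073
  prox(v) = soft_thresh(-0.2073, 0.1239) = -0.0834
f(x_2) = 7*(-0.0834)^2 + 2*(-0.0834) + 2.76*|-0.0834| = 0.1121


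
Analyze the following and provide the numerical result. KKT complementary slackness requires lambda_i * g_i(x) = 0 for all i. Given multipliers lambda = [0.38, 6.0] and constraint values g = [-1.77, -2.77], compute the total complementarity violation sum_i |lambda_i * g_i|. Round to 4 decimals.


KKT complementary slackness check:
lambda_1 * g_1 = 0.38 * -1.77 = -0.6726
lambda_2 * g_2 = 6.0 * -2.77 = -16.62
Total violation = 0.6726 + 16.62 = 17.2926


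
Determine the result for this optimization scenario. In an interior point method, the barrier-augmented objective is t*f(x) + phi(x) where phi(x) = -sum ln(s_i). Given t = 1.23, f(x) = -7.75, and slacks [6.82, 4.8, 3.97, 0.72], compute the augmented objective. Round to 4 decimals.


Step 1: Compute log-barrier.
ln values: [1.9199, 1.5686, 1.3788, -0.3285]
phi = -(1.9199 + 1.5686 + 1.3788 - 0.3285) = -4.5387
Step 2: Compute augmented objective.
t*f(x) = 1.23*-7.75 = -9.5325
Total = -9.5325 - 4.5387 = -14.0712


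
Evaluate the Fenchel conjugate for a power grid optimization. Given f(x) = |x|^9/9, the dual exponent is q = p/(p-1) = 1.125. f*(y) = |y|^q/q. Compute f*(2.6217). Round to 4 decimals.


The conjugate exponent q satisfies 1/p + 1/q = 1.
p = 9, so q = 9/(9 - 1) = 1.125
|y|^q = 2.6217^1.125 = 2.9574
f*(2.6217) = 2.9574 / 1.125 = 2.6288


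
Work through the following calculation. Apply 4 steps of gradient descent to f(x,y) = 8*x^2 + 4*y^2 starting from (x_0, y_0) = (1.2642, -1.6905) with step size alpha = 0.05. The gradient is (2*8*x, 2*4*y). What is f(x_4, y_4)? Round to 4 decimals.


Gradient descent on f(x,y) = 8*x^2 + 4*y^2.
Starting point: (1.2642, -1.6905), alpha = 0.05
Step 1: grad_x = 2*8*1.2642 = 20.2272, grad_y = 2*4*-1.6905 = -13.524
  x_1 = 1.2642 - 0.05*20.2272 = 0.2528
  y_1 = -1.6905 - 0.05*-13.524 = -1.0143
Step 2: grad_x = 2*8*0.2528 = 4.0454, grad_y = 2*4*-1.0143 = -8.1144
  x_2 = 0.2528 - 0.05*4.0454 = 0.0506
  y_2 = -1.0143 - 0.05*-8.1144 = -0.6086
Step 3: grad_x = 2*8*0.0506 = 0.8091, grad_y = 2*4*-0.6086 = -4.8686
  x_3 = 0.0506 - 0.05*0.8091 = 0.0101
  y_3 = -0.6086 - 0.05*-4.8686 = -0.3651
Step 4: grad_x = 2*8*0.0101 = 0.1618, grad_y = 2*4*-0.3651 = -2.9212
  x_4 = 0.0101 - 0.05*0.1618 = 0.002
  y_4 = -0.3651 - 0.05*-2.9212 = -0.2191
f(0.002, -0.2191) = 8*0.002^2 + 4*(-0.2191)^2 = 0.192


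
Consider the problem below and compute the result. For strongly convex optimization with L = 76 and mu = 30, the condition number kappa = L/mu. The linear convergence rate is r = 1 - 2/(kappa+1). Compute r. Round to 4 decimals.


Step 1: Compute the condition number.
kappa = L/mu = 76/30 = 2.5333
Step 2: Compute the convergence rate.
r = 1 - 2/(kappa + 1) = 1 - 2*mu/(L + mu) = (L - mu)/(L + mu) = 46/106 = 0.434


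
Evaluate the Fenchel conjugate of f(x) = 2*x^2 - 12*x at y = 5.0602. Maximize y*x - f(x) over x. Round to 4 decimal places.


f*(y) = sup_x {y*x - a*x^2 - b*x} = sup_x {(y-b)*x - a*x^2}
FOC: (y - b) - 2a*x = 0 => x* = (y - b)/(2a)
x* = (5.0602 + 12)/(2*2) = 4.2651
f*(5.0602) = (y-b)^2/(4a) = (5.0602 + 12)^2/(4*2)
= 291.0504/8 = 36.3813


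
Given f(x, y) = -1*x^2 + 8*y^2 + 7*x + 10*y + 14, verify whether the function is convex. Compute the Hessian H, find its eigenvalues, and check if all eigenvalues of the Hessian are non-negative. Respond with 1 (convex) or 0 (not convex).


The Hessian of f(x,y) = -1*x^2 + 8*y^2 + 7*x + 10*y + 14 is:
H = [[-2, 0], [0, 16]]
Trace = -2 + 16 = 14
Determinant = -2*16 - (0)^2 = -32
Discriminant = (14)^2 - 4*-32 = 324.0
Eigenvalues: lambda_1 = -2.0, lambda_2 = 16.0
The function is not convex.

0


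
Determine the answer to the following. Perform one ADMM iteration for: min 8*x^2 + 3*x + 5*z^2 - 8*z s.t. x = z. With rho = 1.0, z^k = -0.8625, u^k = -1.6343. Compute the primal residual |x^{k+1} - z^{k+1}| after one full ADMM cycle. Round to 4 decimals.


ADMM iteration with rho = 1.0, z^k = -0.8625, u^k = -1.6343
Step 1: x-update.
Minimize 8*x^2 + 3*x + (1.0/2)*(x + 0.8625 - 1.6343)^2
FOC: (2*8 + 1.0)*x = -3 + 1.0*(-0.8625 + 1.6343)
x^{k+1} = -0.1311
Step 2: z-update.
Minimize 5*z^2 - 8*z + (1.0/2)*(-0.1311 - z - 1.6343)^2
FOC: (2*5 + 1.0)*z = 8 + 1.0*(-0.1311 - 1.6343)
z^{k+1} = 0.5668
Step 3: u-update.
u^{k+1} = -1.6343 - 0.1311 - 0.5668 = -2.3322
Step 4: Primal residual = |-0.1311 - 0.5668| = 0.6979


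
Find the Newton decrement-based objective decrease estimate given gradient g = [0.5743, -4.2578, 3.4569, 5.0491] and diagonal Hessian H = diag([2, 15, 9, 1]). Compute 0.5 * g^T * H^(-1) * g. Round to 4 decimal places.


Step 1: H is diagonal, so H^(-1) * g = [0.2872, -0.2839, 0.3841, 5.0491].
Step 2: g^T H^(-1) g = sum_i g_i^2 / H_ii
  = (0.5743)^2/2 + (-4.2578)^2/15 + (3.4569)^2/9 + (5.0491)^2/1
  = 0.1649 + 1.2086 + 1.3278 + 25.4934 = 28.1947
Step 3: Objective decrease = 0.5 * g^T H^(-1) g = 14.0974


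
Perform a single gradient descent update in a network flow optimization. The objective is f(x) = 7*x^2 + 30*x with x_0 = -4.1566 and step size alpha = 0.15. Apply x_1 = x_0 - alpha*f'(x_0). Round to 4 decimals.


We compute the gradient at x_0 and apply the update.
f'(x) = 14*x + 30
f'(-4.1566) = 14*-4.1566 + 30 = -28.1924
x_1 = -4.1566 - 0.15*-28.1924 = 0.0723


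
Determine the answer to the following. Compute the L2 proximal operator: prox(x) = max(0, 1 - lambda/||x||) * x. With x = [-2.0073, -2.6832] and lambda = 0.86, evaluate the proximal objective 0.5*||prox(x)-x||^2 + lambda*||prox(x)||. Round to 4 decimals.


Step 1: Compute ||x||.
||x|| = 3.3509
Step 2: Compute scaling factor.
scale = max(0, 1 - 0.86/3.3509) = 0.7434
Step 3: prox(x) = [-1.4921, -1.9946]
||prox(x)|| = 2.4909
Step 4: Proximal objective.
0.5*||prox-x||^2 = 0.3698
lambda*||prox|| = 2.1422
Total = 2.512


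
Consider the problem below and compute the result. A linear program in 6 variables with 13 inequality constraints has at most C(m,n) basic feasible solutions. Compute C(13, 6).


Each vertex corresponds to some choice of n active constraints out of m, so the number of vertices is at most C(m, n) = m! / (n!(m-n)!).
m = 13, n = 6
Numerator: 13 * 12 * 11 * 10 * 9 * 8
Denominator: 6! = 720
C(13, 6) = 1716


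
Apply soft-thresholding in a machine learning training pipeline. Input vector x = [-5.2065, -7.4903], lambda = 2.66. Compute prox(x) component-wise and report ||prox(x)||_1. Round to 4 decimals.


Soft-thresholding with lambda = 2.66:
prox(-5.2065) = sign(-5.2065)*max(|-5.2065| - 2.66, 0) = -2.5465
prox(-7.4903) = sign(-7.4903)*max(|-7.4903| - 2.66, 0) = -4.8303
prox(x) = [-2.5465, -4.8303]
||prox(x)||_1 = 2.5465 + 4.8303 = 7.3768


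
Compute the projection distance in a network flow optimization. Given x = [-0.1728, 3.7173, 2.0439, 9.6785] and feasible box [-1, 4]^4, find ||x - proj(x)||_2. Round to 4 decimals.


Project each component onto [-1, 4].
clip(-0.1728) = -0.1728, clip(3.7173) = 3.7173, clip(2.0439) = 2.0439, clip(9.6785) = 4.0
Projection = [-0.1728, 3.7173, 2.0439, 4.0]
Squared diffs: [0.0, 0.0, 0.0, 32.2454]
Distance = sqrt(32.2454) = 5.6785


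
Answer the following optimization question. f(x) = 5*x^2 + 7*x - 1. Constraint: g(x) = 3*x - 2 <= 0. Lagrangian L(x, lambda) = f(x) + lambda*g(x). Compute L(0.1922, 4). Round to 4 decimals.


Step 1: Evaluate f(x).
f(0.1922) = 5*0.1922^2 + 7*0.1922 - 1 = 0.5301
Step 2: Evaluate g(x).
g(0.1922) = 3*0.1922 - 2 = -1.4234
Step 3: Compute Lagrangian.
L = 0.5301 + 4*-1.4234 = -5.1635


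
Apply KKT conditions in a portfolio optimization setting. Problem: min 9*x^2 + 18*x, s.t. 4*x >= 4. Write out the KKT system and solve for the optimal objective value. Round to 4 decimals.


Step 1: Try lambda = 0 (constraint inactive).
x_unc = -18/(2*9) = -1.0
Check: 4*-1.0 = -4.0 < 4 -- violated!
Step 2: Constraint must be active: 4*x = 4
x* = 4/4 = 1.0
lambda = (2*9*1.0 + 18)/4 = 9.0
Step 3: Compute optimal value.
f(x*) = 9*1.0^2 + 18*1.0 = 27.0


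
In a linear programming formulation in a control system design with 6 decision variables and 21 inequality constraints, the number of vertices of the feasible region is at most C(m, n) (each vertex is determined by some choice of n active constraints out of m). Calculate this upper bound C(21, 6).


Each vertex corresponds to some choice of n active constraints out of m, so the number of vertices is at most C(m, n) = m! / (n!(m-n)!).
m = 21, n = 6
Numerator: 21 * 20 * 19 * 18 * 17 * 16
Denominator: 6! = 720
C(21, 6) = 54264


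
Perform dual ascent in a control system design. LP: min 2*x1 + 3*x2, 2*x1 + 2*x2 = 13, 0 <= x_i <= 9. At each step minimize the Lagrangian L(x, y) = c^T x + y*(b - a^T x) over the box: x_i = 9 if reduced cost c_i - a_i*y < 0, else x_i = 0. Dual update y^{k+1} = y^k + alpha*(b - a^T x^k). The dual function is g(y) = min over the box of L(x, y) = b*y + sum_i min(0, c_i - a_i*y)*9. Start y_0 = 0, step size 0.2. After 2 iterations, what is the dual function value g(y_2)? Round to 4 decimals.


Dual ascent for LP: min 2*x1 + 3*x2, 2*x1 + 2*x2 = 13, 0 <= x_i <= 9
Step 1: y^k = 0.0, reduced costs: (2.0, 3.0)
  x^k = (0.0, 0.0), subgradient = b - a^T x = 13.0
  y^{k+1} = 0.0 + 0.2*13.0 = 2.6
Step 2: y^k = 2.6, reduced costs: (-3.2, -2.2)
  x^k = (9.0, 9.0), subgradient = b - a^T x = -23.0
  y^{k+1} = 2.6 + 0.2*-23.0 = -2.0
Dual objective at y_2 = -2.0: reduced costs (6.0, 7.0), box minimizer x = (0.0, 0.0)
g(y_2) = b*y + (c1 - a1*y)*x1 + (c2 - a2*y)*x2 = 13*(-2.0) + 6.0*0.0 + 7.0*0.0 = -26.0 + 0.0 + 0.0 = -26.0


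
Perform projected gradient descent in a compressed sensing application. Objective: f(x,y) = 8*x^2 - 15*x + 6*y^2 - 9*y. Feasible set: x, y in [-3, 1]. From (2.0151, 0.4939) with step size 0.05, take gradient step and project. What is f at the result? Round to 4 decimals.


Step 1: Compute gradient at (2.0151, 0.4939).
grad_x = 2*8*2.0151 - 15 = 17.2416
grad_y = 2*6*0.4939 - 9 = -3.0732
Step 2: Gradient step.
x_raw = 2.0151 - 0.05*17.2416 = 1.153
y_raw = 0.4939 - 0.05*-3.0732 = 0.6476
Step 3: Project onto [-3, 1].
x_proj = clip(1.153) = 1.0
y_proj = clip(0.6476) = 0.6476
Step 4: Evaluate f.
f(1.0, 0.6476) = -10.312


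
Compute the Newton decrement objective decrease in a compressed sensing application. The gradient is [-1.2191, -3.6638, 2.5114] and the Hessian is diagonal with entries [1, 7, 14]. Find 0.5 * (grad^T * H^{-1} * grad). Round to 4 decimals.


Step 1: H is diagonal, so H^(-1) * g = [-1.2191, -0.5234, 0.1794].
Step 2: g^T H^(-1) g = sum_i g_i^2 / H_ii
  = (-1.2191)^2/1 + (-3.6638)^2/7 + (2.5114)^2/14
  = 1.4862 + 1.9176 + 0.4505 = 3.8543
Step 3: Objective decrease = 0.5 * g^T H^(-1) g = 1.9272


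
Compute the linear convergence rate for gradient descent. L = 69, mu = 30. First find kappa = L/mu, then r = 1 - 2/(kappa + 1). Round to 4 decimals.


Step 1: Compute the condition number.
kappa = L/mu = 69/30 = 2.3
Step 2: Compute the convergence rate.
r = 1 - 2/(kappa + 1) = 1 - 2*mu/(L + mu) = (L - mu)/(L + mu) = 39/99 = 0.3939


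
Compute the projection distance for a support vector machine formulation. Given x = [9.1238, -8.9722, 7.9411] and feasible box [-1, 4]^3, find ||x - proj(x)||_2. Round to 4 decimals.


Project each component onto [-1, 4].
clip(9.1238) = 4.0, clip(-8.9722) = -1.0, clip(7.9411) = 4.0
Projection = [4.0, -1.0, 4.0]
Squared diffs: [26.2533, 63.556, 15.5323]
Distance = sqrt(105.3416) = 10.2636


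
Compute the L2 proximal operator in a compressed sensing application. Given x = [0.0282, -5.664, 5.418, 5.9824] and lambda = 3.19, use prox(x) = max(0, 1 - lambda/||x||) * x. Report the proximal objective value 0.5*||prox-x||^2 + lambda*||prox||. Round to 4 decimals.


Step 1: Compute ||x||.
||x|| = 9.8603
Step 2: Compute scaling factor.
scale = max(0, 1 - 3.19/9.8603) = 0.6765
Step 3: prox(x) = [0.0191, -3.8316, 3.6652, 4.047]
||prox(x)|| = 6.6703
Step 4: Proximal objective.
0.5*||prox-x||^2 = 5.0881
lambda*||prox|| = 21.2783
Total = 26.3663


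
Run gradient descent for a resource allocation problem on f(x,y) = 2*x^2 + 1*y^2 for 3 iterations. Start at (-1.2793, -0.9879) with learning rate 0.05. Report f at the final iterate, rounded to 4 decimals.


Gradient descent on f(x,y) = 2*x^2 + 1*y^2.
Starting point: (-1.2793, -0.9879), alpha = 0.05
Step 1: grad_x = 2*2*-1.2793 = -5.1172, grad_y = 2*1*-0.9879 = -1.9758
  x_1 = -1.2793 - 0.05*-5.1172 = -1.0234
  y_1 = -0.9879 - 0.05*-1.9758 = -0.8891
Step 2: grad_x = 2*2*-1.0234 = -4.0938, grad_y = 2*1*-0.8891 = -1.7782
  x_2 = -1.0234 - 0.05*-4.0938 = -0.8188
  y_2 = -0.8891 - 0.05*-1.7782 = -0.8002
Step 3: grad_x = 2*2*-0.8188 = -3.275, grad_y = 2*1*-0.8002 = -1.6004
  x_3 = -0.8188 - 0.05*-3.275 = -0.655
  y_3 = -0.8002 - 0.05*-1.6004 = -0.7202
f(-0.655, -0.7202) = 2*(-0.655)^2 + 1*(-0.7202)^2 = 1.3767


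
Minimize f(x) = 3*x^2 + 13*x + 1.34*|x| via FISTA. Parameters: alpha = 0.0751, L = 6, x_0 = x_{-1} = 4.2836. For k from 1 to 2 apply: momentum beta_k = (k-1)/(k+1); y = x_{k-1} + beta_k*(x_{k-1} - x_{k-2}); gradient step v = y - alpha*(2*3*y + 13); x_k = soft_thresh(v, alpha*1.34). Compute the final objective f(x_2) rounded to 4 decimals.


FISTA on f(x) = 3*x^2 + 13*x + 1.34*|x|
L = 6, alpha = 0.0751
Iteration 1: beta = 0.0, y = 4.2836 + 0.0*(4.2836 - 4.2836) = 4.2836
  grad(y) = 38.7016, v = y - alpha*grad = 1.3771
  prox(v) = soft_thresh(1.3771, 0.1006) = 1.2765
Iteration 2: beta = 0.3333, y = 1.2765 + 0.3333*(1.2765 - 4.2836) = 0.2741
  grad(y) = 14.6446, v = y - alpha*grad = -0.8257
  prox(v) = soft_thresh(-0.8257, 0.1006) = -0.7251
f(x_2) = 3*(-0.7251)^2 + 13*(-0.7251) + 1.34*|-0.7251| = -6.8772


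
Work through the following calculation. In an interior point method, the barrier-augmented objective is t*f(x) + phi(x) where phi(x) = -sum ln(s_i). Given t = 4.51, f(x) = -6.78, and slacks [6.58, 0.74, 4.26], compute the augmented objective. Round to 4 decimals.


Step 1: Compute log-barrier.
ln values: [1.884, -0.3011, 1.4493]
phi = -(1.884 - 0.3011 + 1.4493) = -3.0322
Step 2: Compute augmented objective.
t*f(x) = 4.51*-6.78 = -30.5778
Total = -30.5778 - 3.0322 = -33.61


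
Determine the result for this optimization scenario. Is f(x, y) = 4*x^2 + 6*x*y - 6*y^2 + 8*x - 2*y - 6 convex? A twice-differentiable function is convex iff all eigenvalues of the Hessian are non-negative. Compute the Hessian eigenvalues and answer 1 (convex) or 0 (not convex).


The Hessian of f(x,y) = 4*x^2 + 6*x*y - 6*y^2 + 8*x - 2*y - 6 is:
H = [[8, 6], [6, -12]]
Trace = 8 - 12 = -4
Determinant = 8*-12 - (6)^2 = -132
Discriminant = (-4)^2 - 4*-132 = 544.0
Eigenvalues: lambda_1 = -13.6619, lambda_2 = 9.6619
The function is not convex.

0


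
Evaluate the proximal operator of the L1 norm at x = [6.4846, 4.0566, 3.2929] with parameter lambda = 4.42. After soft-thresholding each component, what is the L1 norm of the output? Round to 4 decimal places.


Soft-thresholding with lambda = 4.42:
prox(6.4846) = sign(6.4846)*max(|6.4846| - 4.42, 0) = 2.0646
prox(4.0566) = sign(4.0566)*max(|4.0566| - 4.42, 0) = 0.0
prox(3.2929) = sign(3.2929)*max(|3.2929| - 4.42, 0) = 0.0
prox(x) = [2.0646, 0.0, 0.0]
||prox(x)||_1 = 2.0646 + 0.0 + 0.0 = 2.0646


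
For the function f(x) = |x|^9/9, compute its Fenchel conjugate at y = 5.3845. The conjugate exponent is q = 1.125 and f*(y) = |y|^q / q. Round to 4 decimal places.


The conjugate exponent q satisfies 1/p + 1/q = 1.
p = 9, so q = 9/(9 - 1) = 1.125
|y|^q = 5.3845^1.125 = 6.6457
f*(5.3845) = 6.6457 / 1.125 = 5.9073


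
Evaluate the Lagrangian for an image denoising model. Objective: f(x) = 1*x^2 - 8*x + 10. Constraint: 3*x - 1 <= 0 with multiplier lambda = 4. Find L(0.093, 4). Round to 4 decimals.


Step 1: Evaluate f(x).
f(0.093) = 1*0.093^2 - 8*0.093 + 10 = 9.2646
Step 2: Evaluate g(x).
g(0.093) = 3*0.093 - 1 = -0.721
Step 3: Compute Lagrangian.
L = 9.2646 + 4*-0.721 = 6.3806


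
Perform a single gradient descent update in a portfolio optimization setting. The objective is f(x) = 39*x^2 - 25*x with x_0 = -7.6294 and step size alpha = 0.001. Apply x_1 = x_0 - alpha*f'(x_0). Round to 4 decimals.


We compute the gradient at x_0 and apply the update.
f'(x) = 78*x - 25
f'(-7.6294) = 78*-7.6294 - 25 = -620.0932
x_1 = -7.6294 - 0.001*-620.0932 = -7.0093


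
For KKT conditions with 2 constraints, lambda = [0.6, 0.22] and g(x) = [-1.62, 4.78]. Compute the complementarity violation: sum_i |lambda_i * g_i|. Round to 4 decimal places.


KKT complementary slackness check:
lambda_1 * g_1 = 0.6 * -1.62 = -0.972
lambda_2 * g_2 = 0.22 * 4.78 = 1.0516
Total violation = 0.972 + 1.0516 = 2.0236


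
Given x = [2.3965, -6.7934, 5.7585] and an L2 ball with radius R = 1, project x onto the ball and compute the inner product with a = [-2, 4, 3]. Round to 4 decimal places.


Step 1: Compute ||x|| (intermediates to 6 decimals).
||x|| = sqrt(2.3965^2 + (-6.7934)^2 + 5.7585^2) = 9.222463
Step 2: Project.
Since ||x|| > R, scale = R/||x|| = 1/9.222463 = 0.108431, proj(x) = scale * x
proj(x) = [0.259855, -0.736615, 0.6244]
Step 3: Dot product.
a^T * proj(x) = -2*0.259855 + 4*(-0.736615) + 3*0.6244 = -1.593


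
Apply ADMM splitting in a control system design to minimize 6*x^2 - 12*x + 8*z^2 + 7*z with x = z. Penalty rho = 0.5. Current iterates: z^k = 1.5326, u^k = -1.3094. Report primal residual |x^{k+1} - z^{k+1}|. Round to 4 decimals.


ADMM iteration with rho = 0.5, z^k = 1.5326, u^k = -1.3094
Step 1: x-update.
Minimize 6*x^2 - 12*x + (0.5/2)*(x - 1.5326 - 1.3094)^2
FOC: (2*6 + 0.5)*x = 12 + 0.5*(1.5326 + 1.3094)
x^{k+1} = 1.0737
Step 2: z-update.
Minimize 8*z^2 + 7*z + (0.5/2)*(1.0737 - z - 1.3094)^2
FOC: (2*8 + 0.5)*z = -7 + 0.5*(1.0737 - 1.3094)
z^{k+1} = -0.4314
Step 3: u-update.
u^{k+1} = -1.3094 + 1.0737 + 0.4314 = 0.1957
Step 4: Primal residual = |1.0737 + 0.4314| = 1.5051


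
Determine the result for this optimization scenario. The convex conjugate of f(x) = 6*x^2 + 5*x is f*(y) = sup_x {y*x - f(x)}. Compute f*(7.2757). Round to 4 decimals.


f*(y) = sup_x {y*x - a*x^2 - b*x} = sup_x {(y-b)*x - a*x^2}
FOC: (y - b) - 2a*x = 0 => x* = (y - b)/(2a)
x* = (7.2757 - 5)/(2*6) = 0.1896
f*(7.2757) = (y-b)^2/(4a) = (7.2757 - 5)^2/(4*6)
= 5.1788/24 = 0.2158


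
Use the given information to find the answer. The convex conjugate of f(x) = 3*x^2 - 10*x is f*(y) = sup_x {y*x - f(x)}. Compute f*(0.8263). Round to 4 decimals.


f*(y) = sup_x {y*x - a*x^2 - b*x} = sup_x {(y-b)*x - a*x^2}
FOC: (y - b) - 2a*x = 0 => x* = (y - b)/(2a)
x* = (0.8263 + 10)/(2*3) = 1.8044
f*(0.8263) = (y-b)^2/(4a) = (0.8263 + 10)^2/(4*3)
= 117.2088/12 = 9.7674


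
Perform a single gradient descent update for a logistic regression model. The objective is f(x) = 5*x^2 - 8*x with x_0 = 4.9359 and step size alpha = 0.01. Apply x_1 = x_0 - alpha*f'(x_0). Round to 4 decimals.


We compute the gradient at x_0 and apply the update.
f'(x) = 10*x - 8
f'(4.9359) = 10*4.9359 - 8 = 41.359
x_1 = 4.9359 - 0.01*41.359 = 4.5223


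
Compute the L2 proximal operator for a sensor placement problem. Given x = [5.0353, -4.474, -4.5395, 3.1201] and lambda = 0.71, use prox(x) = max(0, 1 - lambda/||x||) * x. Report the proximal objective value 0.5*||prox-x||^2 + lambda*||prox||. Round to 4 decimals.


Step 1: Compute ||x||.
||x|| = 8.7013
Step 2: Compute scaling factor.
scale = max(0, 1 - 0.71/8.7013) = 0.9184
Step 3: prox(x) = [4.6244, -4.1089, -4.1691, 2.8655]
||prox(x)|| = 7.9913
Step 4: Proximal objective.
0.5*||prox-x||^2 = 0.2521
lambda*||prox|| = 5.6738
Total = 5.9259


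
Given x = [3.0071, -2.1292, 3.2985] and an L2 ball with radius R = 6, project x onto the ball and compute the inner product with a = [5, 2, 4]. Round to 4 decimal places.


Step 1: Compute ||x|| (intermediates to 6 decimals).
||x|| = sqrt(3.0071^2 + (-2.1292)^2 + 3.2985^2) = 4.945326
Step 2: Project.
Since ||x|| <= R, proj = x (no scaling needed).
proj(x) = [3.0071, -2.1292, 3.2985]
Step 3: Dot product.
a^T * proj(x) = 5*3.0071 + 2*(-2.1292) + 4*3.2985 = 23.9711


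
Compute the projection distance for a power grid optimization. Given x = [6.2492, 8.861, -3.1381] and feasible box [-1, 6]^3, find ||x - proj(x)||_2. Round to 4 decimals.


Project each component onto [-1, 6].
clip(6.2492) = 6.0, clip(8.861) = 6.0, clip(-3.1381) = -1.0
Projection = [6.0, 6.0, -1.0]
Squared diffs: [0.0621, 8.1853, 4.5715]
Distance = sqrt(12.8189) = 3.5803


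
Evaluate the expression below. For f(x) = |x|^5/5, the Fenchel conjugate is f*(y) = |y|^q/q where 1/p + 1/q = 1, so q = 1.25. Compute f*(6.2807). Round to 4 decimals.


The conjugate exponent q satisfies 1/p + 1/q = 1.
p = 5, so q = 5/(5 - 1) = 1.25
|y|^q = 6.2807^1.25 = 9.9428
f*(6.2807) = 9.9428 / 1.25 = 7.9543


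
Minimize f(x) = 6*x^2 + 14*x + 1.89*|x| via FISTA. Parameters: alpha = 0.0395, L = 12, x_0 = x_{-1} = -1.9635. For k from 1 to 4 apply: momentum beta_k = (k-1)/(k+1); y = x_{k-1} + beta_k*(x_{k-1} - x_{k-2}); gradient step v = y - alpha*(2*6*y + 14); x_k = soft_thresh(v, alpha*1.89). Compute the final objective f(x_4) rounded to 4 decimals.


FISTA on f(x) = 6*x^2 + 14*x + 1.89*|x|
L = 12, alpha = 0.0395
Iteration 1: beta = 0.0, y = -1.9635 + 0.0*(-1.9635 + 1.9635) = -1.9635
  grad(y) = -9.562, v = y - alpha*grad = -1.5858
  prox(v) = soft_thresh(-1.5858, 0.0747) = -1.5111
Iteration 2: beta = 0.3333, y = -1.5111 + 0.3333*(-1.5111 + 1.9635) = -1.3604
  grad(y) = -2.3243, v = y - alpha*grad = -1.2686
  prox(v) = soft_thresh(-1.2686, 0.0747) = -1.1939
Iteration 3: beta = 0.5, y = -1.1939 + 0.5*(-1.1939 + 1.5111) = -1.0353
  grad(y) = 1.5768, v = y - alpha*grad = -1.0976
  prox(v) = soft_thresh(-1.0976, 0.0747) = -1.0229
Iteration 4: beta = 0.6, y = -1.0229 + 0.6*(-1.0229 + 1.1939) = -0.9203
  grad(y) = 2.9564, v = y - alpha*grad = -1.0371
  prox(v) = soft_thresh(-1.0371, 0.0747) = -0.9624
f(x_4) = 6*(-0.9624)^2 + 14*(-0.9624) + 1.89*|-0.9624| = -6.0974


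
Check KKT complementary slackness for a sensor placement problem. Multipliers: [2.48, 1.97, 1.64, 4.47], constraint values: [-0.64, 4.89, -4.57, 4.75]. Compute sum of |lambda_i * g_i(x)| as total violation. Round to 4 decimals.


KKT complementary slackness check:
lambda_1 * g_1 = 2.48 * -0.64 = -1.5872
lambda_2 * g_2 = 1.97 * 4.89 = 9.6333
lambda_3 * g_3 = 1.64 * -4.57 = -7.4948
lambda_4 * g_4 = 4.47 * 4.75 = 21.2325
Total violation = 1.5872 + 9.6333 + 7.4948 + 21.2325 = 39.9478


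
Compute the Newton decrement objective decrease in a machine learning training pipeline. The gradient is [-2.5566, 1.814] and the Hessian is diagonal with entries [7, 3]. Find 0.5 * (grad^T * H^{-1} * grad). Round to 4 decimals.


Step 1: H is diagonal, so H^(-1) * g = [-0.3652, 0.6047].
Step 2: g^T H^(-1) g = sum_i g_i^2 / H_ii
  = (-2.5566)^2/7 + (1.814)^2/3
  = 0.9337 + 1.0969 = 2.0306
Step 3: Objective decrease = 0.5 * g^T H^(-1) g = 1.0153


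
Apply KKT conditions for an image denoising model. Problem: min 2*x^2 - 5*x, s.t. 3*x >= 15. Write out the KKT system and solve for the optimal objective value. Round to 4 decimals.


Step 1: Try lambda = 0 (constraint inactive).
x_unc = 5/(2*2) = 1.25
Check: 3*1.25 = 3.75 < 15 -- violated!
Step 2: Constraint must be active: 3*x = 15
x* = 15/3 = 5.0
lambda = (2*2*5.0 - 5)/3 = 5.0
Step 3: Compute optimal value.
f(x*) = 2*5.0^2 - 5*5.0 = 25.0


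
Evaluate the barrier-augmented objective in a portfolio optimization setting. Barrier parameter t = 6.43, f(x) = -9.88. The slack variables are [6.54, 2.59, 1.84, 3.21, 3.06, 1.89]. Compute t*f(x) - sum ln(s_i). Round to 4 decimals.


Step 1: Compute log-barrier.
ln values: [1.8779, 0.9517, 0.6098, 1.1663, 1.1184, 0.6366]
phi = -(1.8779 + 0.9517 + 0.6098 + 1.1663 + 1.1184 + 0.6366) = -6.3606
Step 2: Compute augmented objective.
t*f(x) = 6.43*-9.88 = -63.5284
Total = -63.5284 - 6.3606 = -69.889


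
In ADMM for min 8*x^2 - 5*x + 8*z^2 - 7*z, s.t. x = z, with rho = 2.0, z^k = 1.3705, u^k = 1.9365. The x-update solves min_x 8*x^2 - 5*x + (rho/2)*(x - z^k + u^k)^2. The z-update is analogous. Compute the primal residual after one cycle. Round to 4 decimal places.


ADMM iteration with rho = 2.0, z^k = 1.3705, u^k = 1.9365
Step 1: x-update.
Minimize 8*x^2 - 5*x + (2.0/2)*(x - 1.3705 + 1.9365)^2
FOC: (2*8 + 2.0)*x = 5 + 2.0*(1.3705 - 1.9365)
x^{k+1} = 0.2149
Step 2: z-update.
Minimize 8*z^2 - 7*z + (2.0/2)*(0.2149 - z + 1.9365)^2
FOC: (2*8 + 2.0)*z = 7 + 2.0*(0.2149 + 1.9365)
z^{k+1} = 0.6279
Step 3: u-update.
u^{k+1} = 1.9365 + 0.2149 - 0.6279 = 1.5235
Step 4: Primal residual = |0.2149 - 0.6279| = 0.413


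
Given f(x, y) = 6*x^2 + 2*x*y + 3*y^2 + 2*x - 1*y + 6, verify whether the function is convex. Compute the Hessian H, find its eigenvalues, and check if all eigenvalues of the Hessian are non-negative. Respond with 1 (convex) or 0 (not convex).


The Hessian of f(x,y) = 6*x^2 + 2*x*y + 3*y^2 + 2*x - 1*y + 6 is:
H = [[12, 2], [2, 6]]
Trace = 12 + 6 = 18
Determinant = 12*6 - (2)^2 = 68
Discriminant = (18)^2 - 4*68 = 52.0
Eigenvalues: lambda_1 = 5.3944, lambda_2 = 12.6056
The function is convex.

1


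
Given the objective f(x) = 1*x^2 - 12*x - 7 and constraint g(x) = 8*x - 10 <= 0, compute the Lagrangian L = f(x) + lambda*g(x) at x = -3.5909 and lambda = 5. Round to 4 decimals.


Step 1: Evaluate f(x).
f(-3.5909) = 1*(-3.5909)^2 - 12*(-3.5909) - 7 = 48.9854
Step 2: Evaluate g(x).
g(-3.5909) = 8*-3.5909 - 10 = -38.7272
Step 3: Compute Lagrangian.
L = 48.9854 + 5*-38.7272 = -144.6506


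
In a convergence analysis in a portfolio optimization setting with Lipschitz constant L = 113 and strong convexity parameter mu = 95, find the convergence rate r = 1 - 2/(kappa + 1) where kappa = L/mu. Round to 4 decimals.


Step 1: Compute the condition number.
kappa = L/mu = 113/95 = 1.1895
Step 2: Compute the convergence rate.
r = 1 - 2/(kappa + 1) = 1 - 2*mu/(L + mu) = (L - mu)/(L + mu) = 18/208 = 0.0865


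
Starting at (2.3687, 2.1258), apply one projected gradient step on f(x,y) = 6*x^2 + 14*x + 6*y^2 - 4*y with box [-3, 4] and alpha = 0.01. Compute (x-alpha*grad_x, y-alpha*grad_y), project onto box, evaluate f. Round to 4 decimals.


Step 1: Compute gradient at (2.3687, 2.1258).
grad_x = 2*6*2.3687 + 14 = 42.4244
grad_y = 2*6*2.1258 - 4 = 21.5096
Step 2: Gradient step.
x_raw = 2.3687 - 0.01*42.4244 = 1.9445
y_raw = 2.1258 - 0.01*21.5096 = 1.9107
Step 3: Project onto [-3, 4].
x_proj = clip(1.9445) = 1.9445
y_proj = clip(1.9107) = 1.9107
Step 4: Evaluate f.
f(1.9445, 1.9107) = 64.1698


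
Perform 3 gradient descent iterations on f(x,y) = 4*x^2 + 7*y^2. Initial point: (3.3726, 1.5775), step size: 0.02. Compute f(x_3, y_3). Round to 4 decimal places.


Gradient descent on f(x,y) = 4*x^2 + 7*y^2.
Starting point: (3.3726, 1.5775), alpha = 0.02
Step 1: grad_x = 2*4*3.3726 = 26.9808, grad_y = 2*7*1.5775 = 22.085
  x_1 = 3.3726 - 0.02*26.9808 = 2.833
  y_1 = 1.5775 - 0.02*22.085 = 1.1358
Step 2: grad_x = 2*4*2.833 = 22.6639, grad_y = 2*7*1.1358 = 15.9012
  x_2 = 2.833 - 0.02*22.6639 = 2.3797
  y_2 = 1.1358 - 0.02*15.9012 = 0.8178
Step 3: grad_x = 2*4*2.3797 = 19.0377, grad_y = 2*7*0.8178 = 11.4489
  x_3 = 2.3797 - 0.02*19.0377 = 1.999
  y_3 = 0.8178 - 0.02*11.4489 = 0.5888
f(1.999, 0.5888) = 4*1.999^2 + 7*0.5888^2 = 18.41
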